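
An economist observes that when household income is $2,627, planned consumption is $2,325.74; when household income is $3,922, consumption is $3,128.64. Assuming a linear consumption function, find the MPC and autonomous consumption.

MPC = ΔC/ΔY = (3128.64 − 2325.74)/(3922 − 2627) = 802.9/1295 = 0.62
a = C − MPC·Y = 2325.74 − 0.62(2627) = 2325.74 − 1628.74 = 697

MPC = 0.62; a = 697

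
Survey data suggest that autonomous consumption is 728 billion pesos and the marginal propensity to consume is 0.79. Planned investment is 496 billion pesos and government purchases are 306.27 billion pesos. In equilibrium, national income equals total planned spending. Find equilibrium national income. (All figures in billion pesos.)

Y = C + I + G = 728 + 0.79Y + 496 + 306.27
Y − 0.79Y = 1530.27
0.21Y = 1530.27, so Y = 1530.27/0.21 = 7287

Y = 7287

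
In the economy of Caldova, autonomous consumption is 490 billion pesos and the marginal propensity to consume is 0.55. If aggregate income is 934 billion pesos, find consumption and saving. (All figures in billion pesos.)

C = 490 + 0.55(934) = 490 + 513.7 = 1003.7
S = Y − C = 934 − 1003.7 = -69.7

C = 1003.7; S = -69.7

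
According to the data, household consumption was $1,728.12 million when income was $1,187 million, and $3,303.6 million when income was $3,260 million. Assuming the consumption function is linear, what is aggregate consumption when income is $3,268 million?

C = 3309.68

MPC = (3303.6 − 1728.12)/(3260 − 1187) = 1575.48/2073 = 0.76
a = 1728.12 − 0.76(1187) = 1728.12 − 902.12 = 826
C = 826 + 0.76(3268) = 826 + 2483.68 = 3309.68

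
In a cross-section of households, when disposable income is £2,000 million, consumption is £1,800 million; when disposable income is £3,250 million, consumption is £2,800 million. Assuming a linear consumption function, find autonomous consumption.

a = 200

MPC = ΔC/ΔY = (2800 − 1800)/(3250 − 2000) = 1000/1250 = 0.8
a = C − MPC·Y = 1800 − 0.8(2000) = 1800 − 1600 = 200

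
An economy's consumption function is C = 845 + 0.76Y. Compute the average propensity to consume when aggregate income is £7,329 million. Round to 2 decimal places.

APC = 0.88

C = 845 + 0.76(7329) = 6415.04
APC = C/Y = 6415.04/7329 = 0.88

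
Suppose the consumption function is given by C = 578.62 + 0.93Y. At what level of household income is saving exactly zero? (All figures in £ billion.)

Y = 8266

At break-even, C = Y: 578.62 + 0.93Y = Y
0.07Y = 578.62, so Y = 578.62/0.07 = 8266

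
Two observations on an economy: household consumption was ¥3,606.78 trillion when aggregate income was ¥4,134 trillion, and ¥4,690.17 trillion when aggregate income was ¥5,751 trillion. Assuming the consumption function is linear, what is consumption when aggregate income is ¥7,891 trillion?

MPC = (4690.17 − 3606.78)/(5751 − 4134) = 1083.39/1617 = 0.67
a = 3606.78 − 0.67(4134) = 3606.78 − 2769.78 = 837
C = 837 + 0.67(7891) = 837 + 5286.97 = 6123.97

C = 6123.97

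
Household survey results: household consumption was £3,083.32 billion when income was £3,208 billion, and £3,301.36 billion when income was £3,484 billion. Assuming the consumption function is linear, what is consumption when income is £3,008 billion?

MPC = (3301.36 − 3083.32)/(3484 − 3208) = 218.04/276 = 0.79
a = 3083.32 − 0.79(3208) = 3083.32 − 2534.32 = 549
C = 549 + 0.79(3008) = 549 + 2376.32 = 2925.32

C = 2925.32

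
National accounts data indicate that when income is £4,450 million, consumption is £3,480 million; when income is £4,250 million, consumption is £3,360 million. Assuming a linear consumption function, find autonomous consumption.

a = 810

MPC = ΔC/ΔY = (3480 − 3360)/(4450 − 4250) = 120/200 = 0.6
a = C − MPC·Y = 3360 − 0.6(4250) = 3360 − 2550 = 810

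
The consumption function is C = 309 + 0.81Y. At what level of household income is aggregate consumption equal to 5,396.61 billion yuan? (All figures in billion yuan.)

Y = 6281

309 + 0.81Y = 5396.61
0.81Y = 5087.61, so Y = 5087.61/0.81 = 6281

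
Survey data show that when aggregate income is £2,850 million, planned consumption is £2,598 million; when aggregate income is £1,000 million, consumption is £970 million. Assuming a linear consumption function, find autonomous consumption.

a = 90

MPC = ΔC/ΔY = (2598 − 970)/(2850 − 1000) = 1628/1850 = 0.88
a = C − MPC·Y = 970 − 0.88(1000) = 970 − 880 = 90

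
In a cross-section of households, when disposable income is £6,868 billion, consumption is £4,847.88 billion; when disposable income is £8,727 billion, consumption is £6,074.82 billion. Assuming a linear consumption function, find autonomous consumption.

MPC = ΔC/ΔY = (6074.82 − 4847.88)/(8727 − 6868) = 1226.94/1859 = 0.66
a = C − MPC·Y = 4847.88 − 0.66(6868) = 4847.88 − 4532.88 = 315

a = 315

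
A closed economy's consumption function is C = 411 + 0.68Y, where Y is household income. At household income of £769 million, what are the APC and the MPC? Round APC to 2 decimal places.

APC = 1.21; MPC = 0.68

MPC = 0.68 (the slope of the consumption function)
C = 411 + 0.68(769) = 933.92, so APC = 933.92/769 = 1.21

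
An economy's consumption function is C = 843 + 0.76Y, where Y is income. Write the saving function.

S = Y − C = Y − (843 + 0.76Y) = -843 + (1 − 0.76)Y

S = -843 + 0.24Y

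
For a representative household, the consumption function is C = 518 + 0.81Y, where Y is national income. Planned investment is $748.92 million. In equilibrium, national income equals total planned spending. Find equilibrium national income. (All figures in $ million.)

Y = 6668

Y = C + I = 518 + 0.81Y + 748.92
Y − 0.81Y = 1266.92
0.19Y = 1266.92, so Y = 1266.92/0.19 = 6668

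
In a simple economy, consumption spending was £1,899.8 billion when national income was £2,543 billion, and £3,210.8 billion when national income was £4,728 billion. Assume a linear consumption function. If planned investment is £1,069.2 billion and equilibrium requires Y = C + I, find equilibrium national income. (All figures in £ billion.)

Y = 3608

MPC = (3210.8 − 1899.8)/(4728 − 2543) = 1311/2185 = 0.6
a = 1899.8 − 0.6(2543) = 374
Equilibrium: Y = 374 + 0.6Y + 1069.2
0.4Y = 1443.2, so Y = 1443.2/0.4 = 3608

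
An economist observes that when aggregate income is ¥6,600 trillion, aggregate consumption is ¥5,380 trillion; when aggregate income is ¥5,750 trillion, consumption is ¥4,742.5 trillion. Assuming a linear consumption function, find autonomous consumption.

a = 430

MPC = ΔC/ΔY = (5380 − 4742.5)/(6600 − 5750) = 637.5/850 = 0.75
a = C − MPC·Y = 4742.5 − 0.75(5750) = 4742.5 − 4312.5 = 430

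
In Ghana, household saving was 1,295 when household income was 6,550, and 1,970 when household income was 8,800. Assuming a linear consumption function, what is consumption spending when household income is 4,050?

C = 3505

MPS = ΔS/ΔY = (1970 − 1295)/(8800 − 6550) = 675/2250 = 0.3
MPC = 1 − MPS = 0.7
Autonomous saving = 1295 − 0.3(6550) = -670, so a = 670
C = 670 + 0.7(4050) = 670 + 2835 = 3505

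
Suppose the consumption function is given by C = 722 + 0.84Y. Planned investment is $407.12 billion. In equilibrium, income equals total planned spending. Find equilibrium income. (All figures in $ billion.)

Y = C + I = 722 + 0.84Y + 407.12
Y − 0.84Y = 1129.12
0.16Y = 1129.12, so Y = 1129.12/0.16 = 7057

Y = 7057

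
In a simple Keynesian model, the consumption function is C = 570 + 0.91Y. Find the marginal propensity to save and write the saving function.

MPS = 1 − MPC = 1 − 0.91 = 0.09
S = Y − C = -570 + 0.09Y

MPS = 0.09; S = -570 + 0.09Y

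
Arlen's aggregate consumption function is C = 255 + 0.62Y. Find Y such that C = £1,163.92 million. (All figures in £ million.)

255 + 0.62Y = 1163.92
0.62Y = 908.92, so Y = 908.92/0.62 = 1466

Y = 1466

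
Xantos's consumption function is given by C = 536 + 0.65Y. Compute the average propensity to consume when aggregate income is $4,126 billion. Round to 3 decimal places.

C = 536 + 0.65(4126) = 3217.9
APC = C/Y = 3217.9/4126 = 0.780

APC = 0.780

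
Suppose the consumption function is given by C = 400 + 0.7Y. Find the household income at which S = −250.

Y = 500

S = Y − C = -400 + 0.3Y
-400 + 0.3Y = -250, so 0.3Y = 150 and Y = 500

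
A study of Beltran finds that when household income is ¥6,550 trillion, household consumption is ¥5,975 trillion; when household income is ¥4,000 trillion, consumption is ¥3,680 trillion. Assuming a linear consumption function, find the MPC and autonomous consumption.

MPC = ΔC/ΔY = (5975 − 3680)/(6550 − 4000) = 2295/2550 = 0.9
a = C − MPC·Y = 3680 − 0.9(4000) = 3680 − 3600 = 80

MPC = 0.9; a = 80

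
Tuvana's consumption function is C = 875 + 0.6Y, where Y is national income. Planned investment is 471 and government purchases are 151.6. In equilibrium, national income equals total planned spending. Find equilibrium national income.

Y = 3744

Y = C + I + G = 875 + 0.6Y + 471 + 151.6
Y − 0.6Y = 1497.6
0.4Y = 1497.6, so Y = 1497.6/0.4 = 3744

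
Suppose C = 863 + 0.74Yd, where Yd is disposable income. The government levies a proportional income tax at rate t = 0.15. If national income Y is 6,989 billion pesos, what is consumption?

Yd = (1 − 0.15)(6989) = 0.85(6989) = 5940.65
C = 863 + 0.74(5940.65) = 863 + 4396.081 = 5259.081

C = 5259.081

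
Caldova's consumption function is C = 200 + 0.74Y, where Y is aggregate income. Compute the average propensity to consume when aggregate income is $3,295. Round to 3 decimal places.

C = 200 + 0.74(3295) = 2638.3
APC = C/Y = 2638.3/3295 = 0.801

APC = 0.801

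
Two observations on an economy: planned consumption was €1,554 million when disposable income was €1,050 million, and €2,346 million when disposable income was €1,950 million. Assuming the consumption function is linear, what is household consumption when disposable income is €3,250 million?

MPC = (2346 − 1554)/(1950 − 1050) = 792/900 = 0.88
a = 1554 − 0.88(1050) = 1554 − 924 = 630
C = 630 + 0.88(3250) = 630 + 2860 = 3490

C = 3490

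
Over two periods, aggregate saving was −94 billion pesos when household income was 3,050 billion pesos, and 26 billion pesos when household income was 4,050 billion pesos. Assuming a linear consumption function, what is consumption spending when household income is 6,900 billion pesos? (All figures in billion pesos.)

MPS = ΔS/ΔY = (26 − (-94))/(4050 − 3050) = 120/1000 = 0.12
MPC = 1 − MPS = 0.88
Autonomous saving = -94 − 0.12(3050) = -460, so a = 460
C = 460 + 0.88(6900) = 460 + 6072 = 6532

C = 6532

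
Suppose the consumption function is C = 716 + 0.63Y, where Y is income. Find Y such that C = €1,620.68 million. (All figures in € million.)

716 + 0.63Y = 1620.68
0.63Y = 904.68, so Y = 904.68/0.63 = 1436

Y = 1436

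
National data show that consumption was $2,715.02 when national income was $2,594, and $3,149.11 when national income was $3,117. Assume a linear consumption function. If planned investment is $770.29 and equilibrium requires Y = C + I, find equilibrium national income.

MPC = (3149.11 − 2715.02)/(3117 − 2594) = 434.09/523 = 0.83
a = 2715.02 − 0.83(2594) = 562
Equilibrium: Y = 562 + 0.83Y + 770.29
0.17Y = 1332.29, so Y = 1332.29/0.17 = 7837

Y = 7837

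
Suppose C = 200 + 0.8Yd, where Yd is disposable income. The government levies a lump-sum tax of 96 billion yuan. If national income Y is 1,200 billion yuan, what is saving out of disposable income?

S = 20.8

Yd = Y − T = 1200 − 96 = 1104
C = 200 + 0.8(1104) = 200 + 883.2 = 1083.2
S = Yd − C = 1104 − 1083.2 = 20.8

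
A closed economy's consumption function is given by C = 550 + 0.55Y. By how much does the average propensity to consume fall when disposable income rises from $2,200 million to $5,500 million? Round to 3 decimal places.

ΔAPC = 0.150

At Y = 2200: C = 550 + 0.55(2200) = 1760, APC = 1760/2200 = 0.8000
At Y = 5500: C = 3575, APC = 3575/5500 = 0.6500
Fall in APC = 0.8000 − 0.6500 = 0.150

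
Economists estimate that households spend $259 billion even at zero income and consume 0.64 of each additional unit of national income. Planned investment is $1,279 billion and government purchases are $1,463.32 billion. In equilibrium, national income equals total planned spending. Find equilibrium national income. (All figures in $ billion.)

Y = C + I + G = 259 + 0.64Y + 1279 + 1463.32
Y − 0.64Y = 3001.32
0.36Y = 3001.32, so Y = 3001.32/0.36 = 8337

Y = 8337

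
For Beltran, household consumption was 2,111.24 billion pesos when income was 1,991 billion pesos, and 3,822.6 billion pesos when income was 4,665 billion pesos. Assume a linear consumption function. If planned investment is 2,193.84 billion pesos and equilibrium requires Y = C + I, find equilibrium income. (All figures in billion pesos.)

Y = 8419

MPC = (3822.6 − 2111.24)/(4665 − 1991) = 1711.36/2674 = 0.64
a = 2111.24 − 0.64(1991) = 837
Equilibrium: Y = 837 + 0.64Y + 2193.84
0.36Y = 3030.84, so Y = 3030.84/0.36 = 8419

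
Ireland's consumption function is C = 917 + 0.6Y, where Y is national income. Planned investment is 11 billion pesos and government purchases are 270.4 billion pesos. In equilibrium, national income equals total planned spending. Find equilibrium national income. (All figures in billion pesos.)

Y = 2996

Y = C + I + G = 917 + 0.6Y + 11 + 270.4
Y − 0.6Y = 1198.4
0.4Y = 1198.4, so Y = 1198.4/0.4 = 2996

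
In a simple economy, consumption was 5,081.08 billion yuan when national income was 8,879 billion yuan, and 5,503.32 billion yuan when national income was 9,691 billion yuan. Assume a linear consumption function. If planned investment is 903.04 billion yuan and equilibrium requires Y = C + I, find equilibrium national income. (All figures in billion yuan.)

MPC = (5503.32 − 5081.08)/(9691 − 8879) = 422.24/812 = 0.52
a = 5081.08 − 0.52(8879) = 464
Equilibrium: Y = 464 + 0.52Y + 903.04
0.48Y = 1367.04, so Y = 1367.04/0.48 = 2848

Y = 2848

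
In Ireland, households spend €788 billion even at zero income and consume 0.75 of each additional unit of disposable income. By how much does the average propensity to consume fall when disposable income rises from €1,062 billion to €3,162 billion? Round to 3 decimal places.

At Y = 1062: C = 788 + 0.75(1062) = 1584.5, APC = 1584.5/1062 = 1.4920
At Y = 3162: C = 3159.5, APC = 3159.5/3162 = 0.9992
Fall in APC = 1.4920 − 0.9992 = 0.4928 ≈ 0.493

ΔAPC = 0.493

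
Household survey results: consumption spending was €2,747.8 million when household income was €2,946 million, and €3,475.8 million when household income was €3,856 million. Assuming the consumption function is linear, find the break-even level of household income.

Y = 1955

MPC = (3475.8 − 2747.8)/(3856 − 2946) = 728/910 = 0.8
a = 2747.8 − 0.8(2946) = 2747.8 − 2356.8 = 391
Break-even: Y = a/(1−MPC) = 391/0.2 = 1955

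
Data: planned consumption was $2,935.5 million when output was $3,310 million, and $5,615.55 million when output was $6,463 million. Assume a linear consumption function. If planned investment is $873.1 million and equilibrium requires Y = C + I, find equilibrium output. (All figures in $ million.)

MPC = (5615.55 − 2935.5)/(6463 − 3310) = 2680.05/3153 = 0.85
a = 2935.5 − 0.85(3310) = 122
Equilibrium: Y = 122 + 0.85Y + 873.1
0.15Y = 995.1, so Y = 995.1/0.15 = 6634

Y = 6634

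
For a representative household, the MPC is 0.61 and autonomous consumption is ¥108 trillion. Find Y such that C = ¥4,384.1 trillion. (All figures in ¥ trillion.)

108 + 0.61Y = 4384.1
0.61Y = 4276.1, so Y = 4276.1/0.61 = 7010

Y = 7010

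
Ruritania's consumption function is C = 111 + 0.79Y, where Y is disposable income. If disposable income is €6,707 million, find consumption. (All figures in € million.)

C = 111 + 0.79(6707) = 111 + 5298.53 = 5409.53

C = 5409.53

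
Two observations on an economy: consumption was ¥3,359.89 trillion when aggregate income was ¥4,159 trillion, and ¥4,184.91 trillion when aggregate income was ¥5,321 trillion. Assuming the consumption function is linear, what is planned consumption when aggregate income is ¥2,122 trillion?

C = 1913.62

MPC = (4184.91 − 3359.89)/(5321 − 4159) = 825.02/1162 = 0.71
a = 3359.89 − 0.71(4159) = 3359.89 − 2952.89 = 407
C = 407 + 0.71(2122) = 407 + 1506.62 = 1913.62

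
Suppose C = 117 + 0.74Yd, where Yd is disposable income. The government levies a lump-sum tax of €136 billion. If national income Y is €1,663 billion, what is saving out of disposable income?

Yd = Y − T = 1663 − 136 = 1527
C = 117 + 0.74(1527) = 117 + 1129.98 = 1246.98
S = Yd − C = 1527 − 1246.98 = 280.02

S = 280.02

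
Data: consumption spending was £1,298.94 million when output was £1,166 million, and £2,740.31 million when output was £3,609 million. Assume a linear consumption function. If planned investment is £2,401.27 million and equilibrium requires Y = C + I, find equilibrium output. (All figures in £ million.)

MPC = (2740.31 − 1298.94)/(3609 − 1166) = 1441.37/2443 = 0.59
a = 1298.94 − 0.59(1166) = 611
Equilibrium: Y = 611 + 0.59Y + 2401.27
0.41Y = 3012.27, so Y = 3012.27/0.41 = 7347

Y = 7347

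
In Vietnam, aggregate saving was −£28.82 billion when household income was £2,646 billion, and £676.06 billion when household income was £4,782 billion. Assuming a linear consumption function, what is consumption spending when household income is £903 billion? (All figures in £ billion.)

C = 1507.01

MPS = ΔS/ΔY = (676.06 − (-28.82))/(4782 − 2646) = 704.88/2136 = 0.33
MPC = 1 − MPS = 0.67
Autonomous saving = -28.82 − 0.33(2646) = -902, so a = 902
C = 902 + 0.67(903) = 902 + 605.01 = 1507.01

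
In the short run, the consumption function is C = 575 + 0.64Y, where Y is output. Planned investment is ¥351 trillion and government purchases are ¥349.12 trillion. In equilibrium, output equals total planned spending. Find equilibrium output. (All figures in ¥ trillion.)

Y = 3542

Y = C + I + G = 575 + 0.64Y + 351 + 349.12
Y − 0.64Y = 1275.12
0.36Y = 1275.12, so Y = 1275.12/0.36 = 3542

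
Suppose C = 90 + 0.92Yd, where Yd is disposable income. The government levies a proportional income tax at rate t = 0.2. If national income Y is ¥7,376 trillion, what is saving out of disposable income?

S = 382.064

Yd = (1 − 0.2)(7376) = 0.8(7376) = 5900.8
C = 90 + 0.92(5900.8) = 90 + 5428.736 = 5518.736
S = Yd − C = 5900.8 − 5518.736 = 382.064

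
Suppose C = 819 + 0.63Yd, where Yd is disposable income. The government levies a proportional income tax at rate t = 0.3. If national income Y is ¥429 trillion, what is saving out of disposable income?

S = -707.889

Yd = (1 − 0.3)(429) = 0.7(429) = 300.3
C = 819 + 0.63(300.3) = 819 + 189.189 = 1008.189
S = Yd − C = 300.3 − 1008.189 = -707.889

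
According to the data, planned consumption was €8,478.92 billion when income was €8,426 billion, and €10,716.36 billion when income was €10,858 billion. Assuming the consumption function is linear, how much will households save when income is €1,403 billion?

MPC = (10716.36 − 8478.92)/(10858 − 8426) = 2237.44/2432 = 0.92
a = 8478.92 − 0.92(8426) = 8478.92 − 7751.92 = 727
C = 727 + 0.92(1403) = 2017.76
S = 1403 − 2017.76 = -614.76

S = -614.76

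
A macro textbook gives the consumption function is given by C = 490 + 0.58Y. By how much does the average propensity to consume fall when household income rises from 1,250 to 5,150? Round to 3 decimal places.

ΔAPC = 0.297

At Y = 1250: C = 490 + 0.58(1250) = 1215, APC = 1215/1250 = 0.9720
At Y = 5150: C = 3477, APC = 3477/5150 = 0.6751
Fall in APC = 0.9720 − 0.6751 = 0.2969 ≈ 0.297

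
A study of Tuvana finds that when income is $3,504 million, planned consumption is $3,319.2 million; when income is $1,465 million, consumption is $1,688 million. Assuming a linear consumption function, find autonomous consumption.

MPC = ΔC/ΔY = (3319.2 − 1688)/(3504 − 1465) = 1631.2/2039 = 0.8
a = C − MPC·Y = 1688 − 0.8(1465) = 1688 − 1172 = 516

a = 516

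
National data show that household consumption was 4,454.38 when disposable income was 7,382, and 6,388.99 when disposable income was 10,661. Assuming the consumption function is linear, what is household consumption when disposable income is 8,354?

C = 5027.86

MPC = (6388.99 − 4454.38)/(10661 − 7382) = 1934.61/3279 = 0.59
a = 4454.38 − 0.59(7382) = 4454.38 − 4355.38 = 99
C = 99 + 0.59(8354) = 99 + 4928.86 = 5027.86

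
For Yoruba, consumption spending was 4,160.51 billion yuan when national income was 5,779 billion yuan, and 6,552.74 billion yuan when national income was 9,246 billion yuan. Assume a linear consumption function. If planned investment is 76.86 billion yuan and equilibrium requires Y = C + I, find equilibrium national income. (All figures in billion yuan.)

MPC = (6552.74 − 4160.51)/(9246 − 5779) = 2392.23/3467 = 0.69
a = 4160.51 − 0.69(5779) = 173
Equilibrium: Y = 173 + 0.69Y + 76.86
0.31Y = 249.86, so Y = 249.86/0.31 = 806

Y = 806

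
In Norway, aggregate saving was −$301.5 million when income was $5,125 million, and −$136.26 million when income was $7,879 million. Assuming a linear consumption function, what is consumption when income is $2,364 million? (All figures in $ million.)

C = 2831.16

MPS = ΔS/ΔY = (-136.26 − (-301.5))/(7879 − 5125) = 165.24/2754 = 0.06
MPC = 1 − MPS = 0.94
Autonomous saving = -301.5 − 0.06(5125) = -609, so a = 609
C = 609 + 0.94(2364) = 609 + 2222.16 = 2831.16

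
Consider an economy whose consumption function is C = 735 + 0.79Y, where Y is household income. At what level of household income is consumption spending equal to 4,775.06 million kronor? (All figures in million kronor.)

Y = 5114

735 + 0.79Y = 4775.06
0.79Y = 4040.06, so Y = 4040.06/0.79 = 5114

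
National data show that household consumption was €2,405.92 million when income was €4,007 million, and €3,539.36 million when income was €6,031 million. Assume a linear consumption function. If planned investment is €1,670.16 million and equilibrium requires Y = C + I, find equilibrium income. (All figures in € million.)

Y = 4164

MPC = (3539.36 − 2405.92)/(6031 − 4007) = 1133.44/2024 = 0.56
a = 2405.92 − 0.56(4007) = 162
Equilibrium: Y = 162 + 0.56Y + 1670.16
0.44Y = 1832.16, so Y = 1832.16/0.44 = 4164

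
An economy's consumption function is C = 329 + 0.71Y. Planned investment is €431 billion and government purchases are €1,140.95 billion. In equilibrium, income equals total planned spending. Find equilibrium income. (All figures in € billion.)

Y = 6555

Y = C + I + G = 329 + 0.71Y + 431 + 1140.95
Y − 0.71Y = 1900.95
0.29Y = 1900.95, so Y = 1900.95/0.29 = 6555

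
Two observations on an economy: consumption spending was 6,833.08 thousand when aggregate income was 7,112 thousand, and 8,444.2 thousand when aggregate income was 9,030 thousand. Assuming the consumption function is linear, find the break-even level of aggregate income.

Y = 5368.75

MPC = (8444.2 − 6833.08)/(9030 − 7112) = 1611.12/1918 = 0.84
a = 6833.08 − 0.84(7112) = 6833.08 − 5974.08 = 859
Break-even: Y = a/(1−MPC) = 859/0.16 = 5368.75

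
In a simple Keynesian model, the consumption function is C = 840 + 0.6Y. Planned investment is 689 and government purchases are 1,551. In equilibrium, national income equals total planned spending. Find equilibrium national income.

Y = 7700

Y = C + I + G = 840 + 0.6Y + 689 + 1551
Y − 0.6Y = 3080
0.4Y = 3080, so Y = 3080/0.4 = 7700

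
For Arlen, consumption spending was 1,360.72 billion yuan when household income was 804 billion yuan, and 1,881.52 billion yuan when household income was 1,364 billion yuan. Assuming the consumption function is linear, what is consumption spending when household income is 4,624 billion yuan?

MPC = (1881.52 − 1360.72)/(1364 − 804) = 520.8/560 = 0.93
a = 1360.72 − 0.93(804) = 1360.72 − 747.72 = 613
C = 613 + 0.93(4624) = 613 + 4300.32 = 4913.32

C = 4913.32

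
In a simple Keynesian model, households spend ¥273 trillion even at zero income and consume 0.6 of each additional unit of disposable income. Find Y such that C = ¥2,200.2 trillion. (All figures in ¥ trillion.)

Y = 3212

273 + 0.6Y = 2200.2
0.6Y = 1927.2, so Y = 1927.2/0.6 = 3212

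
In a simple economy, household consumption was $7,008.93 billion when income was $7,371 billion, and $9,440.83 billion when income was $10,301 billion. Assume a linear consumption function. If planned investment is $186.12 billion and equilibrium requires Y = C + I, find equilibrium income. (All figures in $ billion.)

MPC = (9440.83 − 7008.93)/(10301 − 7371) = 2431.9/2930 = 0.83
a = 7008.93 − 0.83(7371) = 891
Equilibrium: Y = 891 + 0.83Y + 186.12
0.17Y = 1077.12, so Y = 1077.12/0.17 = 6336

Y = 6336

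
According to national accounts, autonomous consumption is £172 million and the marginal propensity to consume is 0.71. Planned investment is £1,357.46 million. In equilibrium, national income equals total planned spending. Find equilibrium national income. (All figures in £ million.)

Y = 5274

Y = C + I = 172 + 0.71Y + 1357.46
Y − 0.71Y = 1529.46
0.29Y = 1529.46, so Y = 1529.46/0.29 = 5274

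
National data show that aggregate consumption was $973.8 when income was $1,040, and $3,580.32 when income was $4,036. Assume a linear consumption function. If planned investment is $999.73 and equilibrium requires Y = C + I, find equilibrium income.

MPC = (3580.32 − 973.8)/(4036 − 1040) = 2606.52/2996 = 0.87
a = 973.8 − 0.87(1040) = 69
Equilibrium: Y = 69 + 0.87Y + 999.73
0.13Y = 1068.73, so Y = 1068.73/0.13 = 8221

Y = 8221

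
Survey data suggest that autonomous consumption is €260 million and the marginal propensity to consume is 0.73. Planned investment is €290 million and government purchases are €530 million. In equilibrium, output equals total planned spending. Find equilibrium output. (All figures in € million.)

Y = C + I + G = 260 + 0.73Y + 290 + 530
Y − 0.73Y = 1080
0.27Y = 1080, so Y = 1080/0.27 = 4000

Y = 4000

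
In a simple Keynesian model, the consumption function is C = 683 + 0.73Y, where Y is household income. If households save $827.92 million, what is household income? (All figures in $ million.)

S = Y − C = -683 + 0.27Y
-683 + 0.27Y = 827.92, so 0.27Y = 1510.92 and Y = 5596

Y = 5596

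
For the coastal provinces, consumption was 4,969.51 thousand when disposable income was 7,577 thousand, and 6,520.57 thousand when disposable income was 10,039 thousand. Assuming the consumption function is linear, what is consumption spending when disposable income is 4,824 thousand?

MPC = (6520.57 − 4969.51)/(10039 − 7577) = 1551.06/2462 = 0.63
a = 4969.51 − 0.63(7577) = 4969.51 − 4773.51 = 196
C = 196 + 0.63(4824) = 196 + 3039.12 = 3235.12

C = 3235.12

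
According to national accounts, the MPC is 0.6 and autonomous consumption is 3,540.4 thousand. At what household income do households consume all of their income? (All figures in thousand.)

Y = 8851

At break-even, C = Y: 3540.4 + 0.6Y = Y
0.4Y = 3540.4, so Y = 3540.4/0.4 = 8851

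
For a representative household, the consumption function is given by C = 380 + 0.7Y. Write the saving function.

S = Y − C = Y − (380 + 0.7Y) = -380 + (1 − 0.7)Y

S = -380 + 0.3Y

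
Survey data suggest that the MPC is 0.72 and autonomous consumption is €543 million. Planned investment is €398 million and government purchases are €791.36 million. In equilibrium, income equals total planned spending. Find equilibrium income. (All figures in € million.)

Y = C + I + G = 543 + 0.72Y + 398 + 791.36
Y − 0.72Y = 1732.36
0.28Y = 1732.36, so Y = 1732.36/0.28 = 6187

Y = 6187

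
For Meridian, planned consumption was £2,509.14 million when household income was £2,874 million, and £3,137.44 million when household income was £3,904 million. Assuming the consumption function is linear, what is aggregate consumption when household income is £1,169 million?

MPC = (3137.44 − 2509.14)/(3904 − 2874) = 628.3/1030 = 0.61
a = 2509.14 − 0.61(2874) = 2509.14 − 1753.14 = 756
C = 756 + 0.61(1169) = 756 + 713.09 = 1469.09

C = 1469.09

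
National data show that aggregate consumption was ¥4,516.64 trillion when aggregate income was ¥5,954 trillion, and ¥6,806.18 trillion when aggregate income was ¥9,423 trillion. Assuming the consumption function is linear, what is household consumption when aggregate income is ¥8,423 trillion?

MPC = (6806.18 − 4516.64)/(9423 − 5954) = 2289.54/3469 = 0.66
a = 4516.64 − 0.66(5954) = 4516.64 − 3929.64 = 587
C = 587 + 0.66(8423) = 587 + 5559.18 = 6146.18

C = 6146.18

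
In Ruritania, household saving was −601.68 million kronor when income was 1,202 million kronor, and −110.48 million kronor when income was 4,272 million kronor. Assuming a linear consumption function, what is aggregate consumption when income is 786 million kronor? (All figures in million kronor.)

MPS = ΔS/ΔY = (-110.48 − (-601.68))/(4272 − 1202) = 491.2/3070 = 0.16
MPC = 1 − MPS = 0.84
Autonomous saving = -601.68 − 0.16(1202) = -794, so a = 794
C = 794 + 0.84(786) = 794 + 660.24 = 1454.24

C = 1454.24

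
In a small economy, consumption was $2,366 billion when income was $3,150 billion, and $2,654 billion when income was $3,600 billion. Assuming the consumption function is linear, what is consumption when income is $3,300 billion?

C = 2462

MPC = (2654 − 2366)/(3600 − 3150) = 288/450 = 0.64
a = 2366 − 0.64(3150) = 2366 − 2016 = 350
C = 350 + 0.64(3300) = 350 + 2112 = 2462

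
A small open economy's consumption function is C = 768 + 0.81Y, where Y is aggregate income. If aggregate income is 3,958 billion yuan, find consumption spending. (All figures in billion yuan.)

C = 3973.98

C = 768 + 0.81(3958) = 768 + 3205.98 = 3973.98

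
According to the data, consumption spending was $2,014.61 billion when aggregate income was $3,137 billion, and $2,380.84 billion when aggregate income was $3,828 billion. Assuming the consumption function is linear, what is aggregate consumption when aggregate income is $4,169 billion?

C = 2561.57

MPC = (2380.84 − 2014.61)/(3828 − 3137) = 366.23/691 = 0.53
a = 2014.61 − 0.53(3137) = 2014.61 − 1662.61 = 352
C = 352 + 0.53(4169) = 352 + 2209.57 = 2561.57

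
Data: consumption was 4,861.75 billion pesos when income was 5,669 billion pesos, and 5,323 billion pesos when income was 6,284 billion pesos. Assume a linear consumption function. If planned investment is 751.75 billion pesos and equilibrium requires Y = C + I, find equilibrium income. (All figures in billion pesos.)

Y = 5447

MPC = (5323 − 4861.75)/(6284 − 5669) = 461.25/615 = 0.75
a = 4861.75 − 0.75(5669) = 610
Equilibrium: Y = 610 + 0.75Y + 751.75
0.25Y = 1361.75, so Y = 1361.75/0.25 = 5447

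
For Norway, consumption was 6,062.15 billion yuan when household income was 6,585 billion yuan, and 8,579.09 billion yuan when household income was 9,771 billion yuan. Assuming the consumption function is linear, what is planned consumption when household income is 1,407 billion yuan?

C = 1971.53

MPC = (8579.09 − 6062.15)/(9771 − 6585) = 2516.94/3186 = 0.79
a = 6062.15 − 0.79(6585) = 6062.15 − 5202.15 = 860
C = 860 + 0.79(1407) = 860 + 1111.53 = 1971.53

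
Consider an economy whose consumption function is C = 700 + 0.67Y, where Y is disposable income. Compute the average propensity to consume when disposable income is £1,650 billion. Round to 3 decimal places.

C = 700 + 0.67(1650) = 1805.5
APC = C/Y = 1805.5/1650 = 1.094

APC = 1.094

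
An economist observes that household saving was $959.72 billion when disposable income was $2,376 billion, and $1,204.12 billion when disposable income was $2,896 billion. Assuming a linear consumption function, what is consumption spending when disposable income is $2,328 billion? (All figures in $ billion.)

MPS = ΔS/ΔY = (1204.12 − 959.72)/(2896 − 2376) = 244.4/520 = 0.47
MPC = 1 − MPS = 0.53
Autonomous saving = 959.72 − 0.47(2376) = -157, so a = 157
C = 157 + 0.53(2328) = 157 + 1233.84 = 1390.84

C = 1390.84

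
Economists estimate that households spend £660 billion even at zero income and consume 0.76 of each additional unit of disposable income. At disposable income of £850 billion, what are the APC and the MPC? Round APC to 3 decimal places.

APC = 1.536; MPC = 0.76

MPC = 0.76 (the slope of the consumption function)
C = 660 + 0.76(850) = 1306, so APC = 1306/850 = 1.536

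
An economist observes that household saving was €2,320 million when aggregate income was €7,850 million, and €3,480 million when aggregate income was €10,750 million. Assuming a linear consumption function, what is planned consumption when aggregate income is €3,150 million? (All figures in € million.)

C = 2710

MPS = ΔS/ΔY = (3480 − 2320)/(10750 − 7850) = 1160/2900 = 0.4
MPC = 1 − MPS = 0.6
Autonomous saving = 2320 − 0.4(7850) = -820, so a = 820
C = 820 + 0.6(3150) = 820 + 1890 = 2710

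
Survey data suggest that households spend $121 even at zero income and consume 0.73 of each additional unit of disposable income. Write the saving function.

S = Y − C = Y − (121 + 0.73Y) = -121 + (1 − 0.73)Y

S = -121 + 0.27Y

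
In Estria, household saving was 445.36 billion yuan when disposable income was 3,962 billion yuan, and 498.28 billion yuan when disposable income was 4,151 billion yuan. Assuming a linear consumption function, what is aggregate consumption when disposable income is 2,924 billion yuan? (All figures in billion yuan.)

C = 2769.28

MPS = ΔS/ΔY = (498.28 − 445.36)/(4151 − 3962) = 52.92/189 = 0.28
MPC = 1 − MPS = 0.72
Autonomous saving = 445.36 − 0.28(3962) = -664, so a = 664
C = 664 + 0.72(2924) = 664 + 2105.28 = 2769.28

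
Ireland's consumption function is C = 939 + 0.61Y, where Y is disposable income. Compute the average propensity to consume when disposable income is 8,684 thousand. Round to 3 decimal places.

C = 939 + 0.61(8684) = 6236.24
APC = C/Y = 6236.24/8684 = 0.718

APC = 0.718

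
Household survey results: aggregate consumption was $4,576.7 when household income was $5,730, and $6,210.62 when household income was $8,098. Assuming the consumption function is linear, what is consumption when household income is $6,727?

C = 5264.63

MPC = (6210.62 − 4576.7)/(8098 − 5730) = 1633.92/2368 = 0.69
a = 4576.7 − 0.69(5730) = 4576.7 − 3953.7 = 623
C = 623 + 0.69(6727) = 623 + 4641.63 = 5264.63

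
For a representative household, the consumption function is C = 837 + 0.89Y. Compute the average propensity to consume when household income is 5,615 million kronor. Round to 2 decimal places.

APC = 1.04

C = 837 + 0.89(5615) = 5834.35
APC = C/Y = 5834.35/5615 = 1.04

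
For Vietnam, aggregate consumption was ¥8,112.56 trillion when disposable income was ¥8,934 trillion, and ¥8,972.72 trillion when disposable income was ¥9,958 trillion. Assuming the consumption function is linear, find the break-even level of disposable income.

Y = 3800

MPC = (8972.72 − 8112.56)/(9958 − 8934) = 860.16/1024 = 0.84
a = 8112.56 − 0.84(8934) = 8112.56 − 7504.56 = 608
Break-even: Y = a/(1−MPC) = 608/0.16 = 3800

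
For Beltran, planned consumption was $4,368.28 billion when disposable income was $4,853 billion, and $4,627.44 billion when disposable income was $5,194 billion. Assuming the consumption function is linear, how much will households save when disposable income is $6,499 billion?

MPC = (4627.44 − 4368.28)/(5194 − 4853) = 259.16/341 = 0.76
a = 4368.28 − 0.76(4853) = 4368.28 − 3688.28 = 680
C = 680 + 0.76(6499) = 5619.24
S = 6499 − 5619.24 = 879.76

S = 879.76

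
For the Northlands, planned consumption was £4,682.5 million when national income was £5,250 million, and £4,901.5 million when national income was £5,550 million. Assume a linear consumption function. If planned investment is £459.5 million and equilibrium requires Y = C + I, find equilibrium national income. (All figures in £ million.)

Y = 4850

MPC = (4901.5 − 4682.5)/(5550 − 5250) = 219/300 = 0.73
a = 4682.5 − 0.73(5250) = 850
Equilibrium: Y = 850 + 0.73Y + 459.5
0.27Y = 1309.5, so Y = 1309.5/0.27 = 4850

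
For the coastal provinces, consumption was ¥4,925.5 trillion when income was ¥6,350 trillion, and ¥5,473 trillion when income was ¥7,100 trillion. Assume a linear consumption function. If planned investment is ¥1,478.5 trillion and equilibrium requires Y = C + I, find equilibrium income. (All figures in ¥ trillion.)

MPC = (5473 − 4925.5)/(7100 − 6350) = 547.5/750 = 0.73
a = 4925.5 − 0.73(6350) = 290
Equilibrium: Y = 290 + 0.73Y + 1478.5
0.27Y = 1768.5, so Y = 1768.5/0.27 = 6550

Y = 6550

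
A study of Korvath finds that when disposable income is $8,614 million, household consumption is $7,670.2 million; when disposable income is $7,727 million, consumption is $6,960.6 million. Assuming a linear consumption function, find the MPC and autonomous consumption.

MPC = ΔC/ΔY = (7670.2 − 6960.6)/(8614 − 7727) = 709.6/887 = 0.8
a = C − MPC·Y = 6960.6 − 0.8(7727) = 6960.6 − 6181.6 = 779

MPC = 0.8; a = 779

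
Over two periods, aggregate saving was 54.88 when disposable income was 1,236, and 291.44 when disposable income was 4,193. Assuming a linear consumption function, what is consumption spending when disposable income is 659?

C = 650.28

MPS = ΔS/ΔY = (291.44 − 54.88)/(4193 − 1236) = 236.56/2957 = 0.08
MPC = 1 − MPS = 0.92
Autonomous saving = 54.88 − 0.08(1236) = -44, so a = 44
C = 44 + 0.92(659) = 44 + 606.28 = 650.28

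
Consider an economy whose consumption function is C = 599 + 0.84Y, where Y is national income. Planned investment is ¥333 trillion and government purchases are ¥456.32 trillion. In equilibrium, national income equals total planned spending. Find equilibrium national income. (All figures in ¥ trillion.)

Y = 8677

Y = C + I + G = 599 + 0.84Y + 333 + 456.32
Y − 0.84Y = 1388.32
0.16Y = 1388.32, so Y = 1388.32/0.16 = 8677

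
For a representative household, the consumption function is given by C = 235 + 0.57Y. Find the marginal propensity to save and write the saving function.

MPS = 1 − MPC = 1 − 0.57 = 0.43
S = Y − C = -235 + 0.43Y

MPS = 0.43; S = -235 + 0.43Y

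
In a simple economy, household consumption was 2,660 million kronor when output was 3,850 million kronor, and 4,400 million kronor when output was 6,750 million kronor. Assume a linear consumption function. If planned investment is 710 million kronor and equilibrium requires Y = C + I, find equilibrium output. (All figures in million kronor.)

Y = 2650

MPC = (4400 − 2660)/(6750 − 3850) = 1740/2900 = 0.6
a = 2660 − 0.6(3850) = 350
Equilibrium: Y = 350 + 0.6Y + 710
0.4Y = 1060, so Y = 1060/0.4 = 2650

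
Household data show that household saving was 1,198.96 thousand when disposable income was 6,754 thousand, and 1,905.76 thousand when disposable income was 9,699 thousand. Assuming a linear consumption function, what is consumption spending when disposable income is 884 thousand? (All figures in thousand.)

MPS = ΔS/ΔY = (1905.76 − 1198.96)/(9699 − 6754) = 706.8/2945 = 0.24
MPC = 1 − MPS = 0.76
Autonomous saving = 1198.96 − 0.24(6754) = -422, so a = 422
C = 422 + 0.76(884) = 422 + 671.84 = 1093.84

C = 1093.84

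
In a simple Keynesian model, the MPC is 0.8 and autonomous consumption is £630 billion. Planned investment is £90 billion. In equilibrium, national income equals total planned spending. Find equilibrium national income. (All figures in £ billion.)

Y = C + I = 630 + 0.8Y + 90
Y − 0.8Y = 720
0.2Y = 720, so Y = 720/0.2 = 3600

Y = 3600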